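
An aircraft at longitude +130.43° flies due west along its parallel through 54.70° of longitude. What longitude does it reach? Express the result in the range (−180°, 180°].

Start at +130.43°; shift −54.70° → +75.73°.
+75.73° already lies in (−180°, 180°].

+75.73°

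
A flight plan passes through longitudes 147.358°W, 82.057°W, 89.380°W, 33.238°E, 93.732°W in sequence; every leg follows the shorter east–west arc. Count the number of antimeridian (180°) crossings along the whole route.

0

Leg 1: -147.358° → -82.057°, shortest Δλ = 65.301° (east) — does not cross 180°.
Leg 2: -82.057° → -89.380°, shortest Δλ = -7.323° (west) — does not cross 180°.
Leg 3: -89.380° → +33.238°, shortest Δλ = 122.618° (east) — does not cross 180°.
Leg 4: +33.238° → -93.732°, shortest Δλ = -126.97° (west) — does not cross 180°.
Total crossings: 0.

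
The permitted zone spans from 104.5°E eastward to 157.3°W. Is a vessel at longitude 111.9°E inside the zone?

Band width going east from +104.5° to -157.3°: ((-157.3 − 104.5) mod 360) = 98.2°.
Offset of +111.9° east of the west edge: ((111.9 − 104.5) mod 360) = 7.4°.
7.4° ≤ 98.2° ⇒ inside.

Yes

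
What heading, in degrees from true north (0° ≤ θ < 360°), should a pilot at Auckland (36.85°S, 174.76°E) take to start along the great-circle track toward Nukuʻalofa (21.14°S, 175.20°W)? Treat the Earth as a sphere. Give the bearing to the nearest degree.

32°

Δλ = -175.20 − 174.76 = -349.96°; wrapped into (−180°, 180°]: 10.04°.
θ = atan2( sin Δλ · cos φ₂ , cos φ₁ · sin φ₂ − sin φ₁ · cos φ₂ · cos Δλ )
  = atan2(0.16260, 0.26220) = 31.805° → normalised to [0°, 360°): 31.805°.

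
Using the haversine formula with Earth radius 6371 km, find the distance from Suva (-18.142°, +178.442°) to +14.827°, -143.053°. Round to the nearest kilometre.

Δλ = -143.053 − 178.442 = -321.495°; wrapped into (−180°, 180°]: 38.505°.
Δφ = 14.827 − -18.142 = 32.969°.
a = sin²(Δφ/2) + cos φ₁ · cos φ₂ · sin²(Δλ/2) = 0.180395.
c = 2·atan2(√a, √(1−a)) = 0.87733 rad → d = 6371·c ≈ 5589.45 km.

5589 km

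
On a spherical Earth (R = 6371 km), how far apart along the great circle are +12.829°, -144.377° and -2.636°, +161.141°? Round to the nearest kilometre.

6254 km

Δλ = 161.141 − -144.377 = 305.518°; wrapped into (−180°, 180°]: -54.482°.
Δφ = -2.636 − 12.829 = -15.465°.
a = sin²(Δφ/2) + cos φ₁ · cos φ₂ · sin²(Δλ/2) = 0.222177.
c = 2·atan2(√a, √(1−a)) = 0.98166 rad → d = 6371·c ≈ 6254.14 km.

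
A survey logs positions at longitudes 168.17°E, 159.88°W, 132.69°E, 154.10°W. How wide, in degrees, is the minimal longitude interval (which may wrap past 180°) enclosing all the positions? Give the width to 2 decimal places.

73.21°

Sort the longitudes: -159.88°, -154.10°, +132.69°, +168.17°.
Eastward gaps between consecutive values (wrapping around): 5.78°, 286.79°, 35.48°, 31.95°.
Largest gap = 286.79° ⇒ minimal covering band is its complement: 360° − 286.79° = 73.21°.
Band runs from +132.69° eastward to -154.10°, crossing the antimeridian.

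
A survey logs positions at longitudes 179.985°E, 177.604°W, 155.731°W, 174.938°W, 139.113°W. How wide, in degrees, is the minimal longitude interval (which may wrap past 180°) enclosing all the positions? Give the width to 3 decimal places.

Sort the longitudes: -177.604°, -174.938°, -155.731°, -139.113°, +179.985°.
Eastward gaps between consecutive values (wrapping around): 2.666°, 19.207°, 16.618°, 319.098°, 2.411°.
Largest gap = 319.098° ⇒ minimal covering band is its complement: 360° − 319.098° = 40.902°.
Band runs from +179.985° eastward to -139.113°, crossing the antimeridian.

40.902°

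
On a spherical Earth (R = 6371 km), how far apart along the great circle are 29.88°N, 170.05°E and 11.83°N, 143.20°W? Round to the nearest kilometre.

5212 km

Δλ = -143.20 − 170.05 = -313.25°; wrapped into (−180°, 180°]: 46.75°.
Δφ = 11.83 − 29.88 = -18.05°.
a = sin²(Δφ/2) + cos φ₁ · cos φ₂ · sin²(Δλ/2) = 0.158192.
c = 2·atan2(√a, √(1−a)) = 0.81809 rad → d = 6371·c ≈ 5212.06 km.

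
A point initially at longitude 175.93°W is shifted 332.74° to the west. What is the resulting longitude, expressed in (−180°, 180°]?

148.67°W

Start at -175.93°; shift −332.74° → -508.67°.
-508.67° lies outside (−180°, 180°]; add 360° → -148.67°.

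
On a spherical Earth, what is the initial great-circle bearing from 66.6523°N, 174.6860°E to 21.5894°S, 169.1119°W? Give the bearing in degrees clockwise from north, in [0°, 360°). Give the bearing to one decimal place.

165.0°

Δλ = -169.1119 − 174.6860 = -343.7979°; wrapped into (−180°, 180°]: 16.2021°.
θ = atan2( sin Δλ · cos φ₂ , cos φ₁ · sin φ₂ − sin φ₁ · cos φ₂ · cos Δλ )
  = atan2(0.25945, -0.96562) = 164.961° → normalised to [0°, 360°): 164.961°.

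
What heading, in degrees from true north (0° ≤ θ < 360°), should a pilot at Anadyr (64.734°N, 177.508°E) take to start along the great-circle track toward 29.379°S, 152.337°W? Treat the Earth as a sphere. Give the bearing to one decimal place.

Δλ = -152.337 − 177.508 = -329.845°; wrapped into (−180°, 180°]: 30.155°.
θ = atan2( sin Δλ · cos φ₂ , cos φ₁ · sin φ₂ − sin φ₁ · cos φ₂ · cos Δλ )
  = atan2(0.43774, -0.89078) = 153.830° → normalised to [0°, 360°): 153.830°.

153.8°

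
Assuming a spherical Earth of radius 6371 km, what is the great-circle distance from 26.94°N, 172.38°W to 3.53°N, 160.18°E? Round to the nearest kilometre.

Δλ = 160.18 − -172.38 = 332.56°; wrapped into (−180°, 180°]: -27.44°.
Δφ = 3.53 − 26.94 = -23.41°.
a = sin²(Δφ/2) + cos φ₁ · cos φ₂ · sin²(Δλ/2) = 0.091211.
c = 2·atan2(√a, √(1−a)) = 0.61360 rad → d = 6371·c ≈ 3909.27 km.

3909 km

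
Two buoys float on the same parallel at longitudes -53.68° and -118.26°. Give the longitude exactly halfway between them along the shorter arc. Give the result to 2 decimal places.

-85.97°

Signed shortest Δλ from -53.68° to -118.26° is -64.58°.
Midpoint longitude = -53.68° + (-64.58°)/2 = -53.68° − 32.29° = -85.97°.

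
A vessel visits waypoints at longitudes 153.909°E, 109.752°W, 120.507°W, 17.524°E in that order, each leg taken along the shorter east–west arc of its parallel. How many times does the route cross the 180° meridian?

1

Leg 1: +153.909° → -109.752°, shortest Δλ = 96.339° (east) — crosses 180°.
Leg 2: -109.752° → -120.507°, shortest Δλ = -10.755° (west) — does not cross 180°.
Leg 3: -120.507° → +17.524°, shortest Δλ = 138.031° (east) — does not cross 180°.
Total crossings: 1.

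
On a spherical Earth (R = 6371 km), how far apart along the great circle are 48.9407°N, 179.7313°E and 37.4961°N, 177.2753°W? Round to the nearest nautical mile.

699 nmi

Δλ = -177.2753 − 179.7313 = -357.0066°; wrapped into (−180°, 180°]: 2.9934°.
Δφ = 37.4961 − 48.9407 = -11.4446°.
a = sin²(Δφ/2) + cos φ₁ · cos φ₂ · sin²(Δλ/2) = 0.010297.
c = 2·atan2(√a, √(1−a)) = 0.20330 rad → d = 6371·c ≈ 1295.21 km ≈ 699.36 nmi.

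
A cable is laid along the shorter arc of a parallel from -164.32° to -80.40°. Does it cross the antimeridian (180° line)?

No

Signed shortest Δλ = ((-80.40 − -164.32 + 180) mod 360) − 180 = 83.92°.
Going east by 83.92° from -164.32° reaches -80.40° without touching 180°.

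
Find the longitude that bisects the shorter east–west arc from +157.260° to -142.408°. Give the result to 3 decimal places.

-172.574°

Signed shortest Δλ from +157.260° to -142.408° is +60.332°.
Midpoint longitude = +157.260° + (+60.332°)/2 = +157.260° + 30.166° = +187.426°.
Normalise into (−180°, 180°]: -172.574°.
(The naïve average (+157.260 + -142.408)/2 = 7.426° is on the wrong side of the globe.)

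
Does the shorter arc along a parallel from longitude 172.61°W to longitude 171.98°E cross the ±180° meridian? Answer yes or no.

Yes

Naïve |171.98 − -172.61| = 344.59° > 180°, so the shorter arc goes the other way round — across 180°.
Signed shortest Δλ = ((171.98 − -172.61 + 180) mod 360) − 180 = -15.41°.
Going west by 15.41° from -172.61° passes through 180° before reaching +171.98°.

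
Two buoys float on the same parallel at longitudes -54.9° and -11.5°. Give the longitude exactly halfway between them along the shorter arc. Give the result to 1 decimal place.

-33.2°

Signed shortest Δλ from -54.9° to -11.5° is +43.4°.
Midpoint longitude = -54.9° + (+43.4°)/2 = -54.9° + 21.7° = -33.2°.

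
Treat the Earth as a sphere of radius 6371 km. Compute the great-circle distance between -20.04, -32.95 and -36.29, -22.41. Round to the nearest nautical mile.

1122 nmi

Δλ = -22.41 − -32.95 = 10.54°.
Δφ = -36.29 − -20.04 = -16.25°.
a = sin²(Δφ/2) + cos φ₁ · cos φ₂ · sin²(Δλ/2) = 0.026363.
c = 2·atan2(√a, √(1−a)) = 0.32618 rad → d = 6371·c ≈ 2078.09 km ≈ 1122.08 nmi.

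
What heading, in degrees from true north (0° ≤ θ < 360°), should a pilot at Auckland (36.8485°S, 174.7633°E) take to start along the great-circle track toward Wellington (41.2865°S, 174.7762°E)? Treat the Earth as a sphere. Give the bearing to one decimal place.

179.9°

Δλ = 174.7762 − 174.7633 = 0.0129°.
θ = atan2( sin Δλ · cos φ₂ , cos φ₁ · sin φ₂ − sin φ₁ · cos φ₂ · cos Δλ )
  = atan2(0.00017, -0.07738) = 179.875° → normalised to [0°, 360°): 179.875°.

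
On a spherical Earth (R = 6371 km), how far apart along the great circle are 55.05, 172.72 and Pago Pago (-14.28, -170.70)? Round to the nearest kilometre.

Δλ = -170.70 − 172.72 = -343.42°; wrapped into (−180°, 180°]: 16.58°.
Δφ = -14.28 − 55.05 = -69.33°.
a = sin²(Δφ/2) + cos φ₁ · cos φ₂ · sin²(Δλ/2) = 0.335049.
c = 2·atan2(√a, √(1−a)) = 1.23460 rad → d = 6371·c ≈ 7865.61 km.

7866 km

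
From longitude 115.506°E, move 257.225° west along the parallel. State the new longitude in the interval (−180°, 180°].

141.719°W

Start at +115.506°; shift −257.225° → -141.719°.
-141.719° already lies in (−180°, 180°].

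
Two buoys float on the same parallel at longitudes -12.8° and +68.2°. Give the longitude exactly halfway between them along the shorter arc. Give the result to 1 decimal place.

Signed shortest Δλ from -12.8° to +68.2° is +81.0°.
Midpoint longitude = -12.8° + (+81.0°)/2 = -12.8° + 40.5° = +27.7°.

+27.7°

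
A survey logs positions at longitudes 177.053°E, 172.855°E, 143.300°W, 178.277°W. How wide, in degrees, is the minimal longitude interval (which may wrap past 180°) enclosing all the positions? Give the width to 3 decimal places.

Sort the longitudes: -178.277°, -143.300°, +172.855°, +177.053°.
Eastward gaps between consecutive values (wrapping around): 34.977°, 316.155°, 4.198°, 4.670°.
Largest gap = 316.155° ⇒ minimal covering band is its complement: 360° − 316.155° = 43.845°.
Band runs from +172.855° eastward to -143.300°, crossing the antimeridian.

43.845°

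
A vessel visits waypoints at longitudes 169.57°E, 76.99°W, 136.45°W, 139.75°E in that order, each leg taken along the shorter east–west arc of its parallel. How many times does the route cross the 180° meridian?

Leg 1: +169.57° → -76.99°, shortest Δλ = 113.44° (east) — crosses 180°.
Leg 2: -76.99° → -136.45°, shortest Δλ = -59.46° (west) — does not cross 180°.
Leg 3: -136.45° → +139.75°, shortest Δλ = -83.8° (west) — crosses 180°.
Total crossings: 2.

2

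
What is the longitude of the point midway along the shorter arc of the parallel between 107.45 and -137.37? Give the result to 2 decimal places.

Signed shortest Δλ from +107.45° to -137.37° is +115.18°.
Midpoint longitude = +107.45° + (+115.18°)/2 = +107.45° + 57.59° = +165.04°.
(The naïve average (+107.45 + -137.37)/2 = -14.96° is on the wrong side of the globe.)

+165.04°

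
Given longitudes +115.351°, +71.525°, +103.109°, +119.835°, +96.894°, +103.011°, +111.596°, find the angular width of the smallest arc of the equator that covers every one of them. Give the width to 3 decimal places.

Sort the longitudes: +71.525°, +96.894°, +103.011°, +103.109°, +111.596°, +115.351°, +119.835°.
Eastward gaps between consecutive values (wrapping around): 25.369°, 6.117°, 0.098°, 8.487°, 3.755°, 4.484°, 311.690°.
Largest gap = 311.690° ⇒ minimal covering band is its complement: 360° − 311.690° = 48.310°.
Band runs from +71.525° eastward to +119.835°.

48.310°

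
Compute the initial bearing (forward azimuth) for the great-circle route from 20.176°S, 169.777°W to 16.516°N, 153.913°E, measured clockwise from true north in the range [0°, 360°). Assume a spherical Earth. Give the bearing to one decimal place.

313.2°

Δλ = 153.913 − -169.777 = 323.690°; wrapped into (−180°, 180°]: -36.310°.
θ = atan2( sin Δλ · cos φ₂ , cos φ₁ · sin φ₂ − sin φ₁ · cos φ₂ · cos Δλ )
  = atan2(-0.56772, 0.53330) = -46.790° → normalised to [0°, 360°): 313.210°.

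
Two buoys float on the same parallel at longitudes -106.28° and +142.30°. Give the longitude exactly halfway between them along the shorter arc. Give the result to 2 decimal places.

-161.99°

Signed shortest Δλ from -106.28° to +142.30° is -111.42°.
Midpoint longitude = -106.28° + (-111.42°)/2 = -106.28° − 55.71° = -161.99°.
(The naïve average (-106.28 + +142.30)/2 = 18.01° is on the wrong side of the globe.)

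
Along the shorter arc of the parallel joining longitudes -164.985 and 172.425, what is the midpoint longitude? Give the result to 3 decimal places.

Signed shortest Δλ from -164.985° to +172.425° is -22.590°.
Midpoint longitude = -164.985° + (-22.590°)/2 = -164.985° − 11.295° = -176.280°.
(The naïve average (-164.985 + +172.425)/2 = 3.72° is on the wrong side of the globe.)

-176.280°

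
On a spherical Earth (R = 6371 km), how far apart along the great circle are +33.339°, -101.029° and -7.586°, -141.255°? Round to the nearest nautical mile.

3360 nmi

Δλ = -141.255 − -101.029 = -40.226°.
Δφ = -7.586 − 33.339 = -40.925°.
a = sin²(Δφ/2) + cos φ₁ · cos φ₂ · sin²(Δλ/2) = 0.220140.
c = 2·atan2(√a, √(1−a)) = 0.97675 rad → d = 6371·c ≈ 6222.87 km ≈ 3360.08 nmi.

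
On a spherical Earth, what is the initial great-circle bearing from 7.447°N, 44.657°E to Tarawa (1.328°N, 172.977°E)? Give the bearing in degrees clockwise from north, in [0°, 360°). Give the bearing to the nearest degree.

82°

Δλ = 172.977 − 44.657 = 128.320°.
θ = atan2( sin Δλ · cos φ₂ , cos φ₁ · sin φ₂ − sin φ₁ · cos φ₂ · cos Δλ )
  = atan2(0.78435, 0.10332) = 82.496° → normalised to [0°, 360°): 82.496°.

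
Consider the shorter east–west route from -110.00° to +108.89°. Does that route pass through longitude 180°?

Yes

Naïve |108.89 − -110.00| = 218.89° > 180°, so the shorter arc goes the other way round — across 180°.
Signed shortest Δλ = ((108.89 − -110.00 + 180) mod 360) − 180 = -141.11°.
Going west by 141.11° from -110.00° passes through 180° before reaching +108.89°.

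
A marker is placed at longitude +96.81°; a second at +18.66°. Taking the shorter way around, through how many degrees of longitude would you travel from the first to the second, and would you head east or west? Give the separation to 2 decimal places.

Raw difference: 18.66 − 96.81 = -78.15°.
Normalise into (−180°, 180°]: -78.15° stays -78.15°.
Negative ⇒ the second point lies to the west; separation 78.15°.

78.15° west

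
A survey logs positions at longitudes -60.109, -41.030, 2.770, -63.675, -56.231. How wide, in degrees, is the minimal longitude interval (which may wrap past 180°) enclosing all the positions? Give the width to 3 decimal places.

Sort the longitudes: -63.675°, -60.109°, -56.231°, -41.030°, +2.770°.
Eastward gaps between consecutive values (wrapping around): 3.566°, 3.878°, 15.201°, 43.800°, 293.555°.
Largest gap = 293.555° ⇒ minimal covering band is its complement: 360° − 293.555° = 66.445°.
Band runs from -63.675° eastward to +2.770°.

66.445°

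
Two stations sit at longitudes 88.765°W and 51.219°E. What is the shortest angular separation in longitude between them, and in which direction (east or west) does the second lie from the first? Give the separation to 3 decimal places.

139.984° east

Raw difference: 51.219 − -88.765 = 139.984°.
Normalise into (−180°, 180°]: 139.984° stays 139.984°.
Positive ⇒ the second point lies to the east; separation 139.984°.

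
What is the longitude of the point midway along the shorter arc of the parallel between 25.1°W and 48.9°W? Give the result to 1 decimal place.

Signed shortest Δλ from -25.1° to -48.9° is -23.8°.
Midpoint longitude = -25.1° + (-23.8°)/2 = -25.1° − 11.9° = -37.0°.

37.0°W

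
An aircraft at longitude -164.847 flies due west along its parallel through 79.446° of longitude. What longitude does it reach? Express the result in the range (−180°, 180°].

+115.707°

Start at -164.847°; shift −79.446° → -244.293°.
-244.293° lies outside (−180°, 180°]; add 360° → +115.707°.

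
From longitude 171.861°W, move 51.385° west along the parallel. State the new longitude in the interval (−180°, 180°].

Start at -171.861°; shift −51.385° → -223.246°.
-223.246° lies outside (−180°, 180°]; add 360° → +136.754°.

136.754°E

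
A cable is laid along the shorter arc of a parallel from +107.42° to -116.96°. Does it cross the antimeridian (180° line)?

Naïve |-116.96 − 107.42| = 224.38° > 180°, so the shorter arc goes the other way round — across 180°.
Signed shortest Δλ = ((-116.96 − 107.42 + 180) mod 360) − 180 = 135.62°.
Going east by 135.62° from +107.42° passes through 180° before reaching -116.96°.

Yes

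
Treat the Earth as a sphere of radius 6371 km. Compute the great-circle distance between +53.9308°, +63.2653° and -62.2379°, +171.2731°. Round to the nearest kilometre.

Δλ = 171.2731 − 63.2653 = 108.0078°.
Δφ = -62.2379 − 53.9308 = -116.1687°.
a = sin²(Δφ/2) + cos φ₁ · cos φ₂ · sin²(Δλ/2) = 0.900022.
c = 2·atan2(√a, √(1−a)) = 2.49816 rad → d = 6371·c ≈ 15915.81 km.

15916 km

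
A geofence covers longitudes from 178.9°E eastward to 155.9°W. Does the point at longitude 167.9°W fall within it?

Band width going east from +178.9° to -155.9°: ((-155.9 − 178.9) mod 360) = 25.2°.
Offset of -167.9° east of the west edge: ((-167.9 − 178.9) mod 360) = 13.2°.
13.2° ≤ 25.2° ⇒ inside.

Yes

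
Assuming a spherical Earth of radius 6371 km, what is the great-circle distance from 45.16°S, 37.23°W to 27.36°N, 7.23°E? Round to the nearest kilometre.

Δλ = 7.23 − -37.23 = 44.46°.
Δφ = 27.36 − -45.16 = 72.52°.
a = sin²(Δφ/2) + cos φ₁ · cos φ₂ · sin²(Δλ/2) = 0.439449.
c = 2·atan2(√a, √(1−a)) = 1.44940 rad → d = 6371·c ≈ 9234.10 km.

9234 km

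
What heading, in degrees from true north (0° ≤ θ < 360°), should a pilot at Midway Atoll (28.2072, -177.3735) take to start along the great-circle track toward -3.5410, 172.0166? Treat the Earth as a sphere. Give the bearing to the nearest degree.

200°

Δλ = 172.0166 − -177.3735 = 349.3901°; wrapped into (−180°, 180°]: -10.6099°.
θ = atan2( sin Δλ · cos φ₂ , cos φ₁ · sin φ₂ − sin φ₁ · cos φ₂ · cos Δλ )
  = atan2(-0.18377, -0.51812) = -160.471° → normalised to [0°, 360°): 199.529°.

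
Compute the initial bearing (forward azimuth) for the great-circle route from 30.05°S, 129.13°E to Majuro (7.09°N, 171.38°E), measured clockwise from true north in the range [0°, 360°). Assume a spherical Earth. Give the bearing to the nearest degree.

55°

Δλ = 171.38 − 129.13 = 42.25°.
θ = atan2( sin Δλ · cos φ₂ , cos φ₁ · sin φ₂ − sin φ₁ · cos φ₂ · cos Δλ )
  = atan2(0.66723, 0.47467) = 54.572° → normalised to [0°, 360°): 54.572°.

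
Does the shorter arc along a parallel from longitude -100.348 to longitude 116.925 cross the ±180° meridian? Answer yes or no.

Naïve |116.925 − -100.348| = 217.273° > 180°, so the shorter arc goes the other way round — across 180°.
Signed shortest Δλ = ((116.925 − -100.348 + 180) mod 360) − 180 = -142.727°.
Going west by 142.727° from -100.348° passes through 180° before reaching +116.925°.

Yes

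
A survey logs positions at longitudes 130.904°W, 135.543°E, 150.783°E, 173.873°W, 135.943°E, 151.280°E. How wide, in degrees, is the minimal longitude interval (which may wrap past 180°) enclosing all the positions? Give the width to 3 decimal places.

Sort the longitudes: -173.873°, -130.904°, +135.543°, +135.943°, +150.783°, +151.280°.
Eastward gaps between consecutive values (wrapping around): 42.969°, 266.447°, 0.400°, 14.840°, 0.497°, 34.847°.
Largest gap = 266.447° ⇒ minimal covering band is its complement: 360° − 266.447° = 93.553°.
Band runs from +135.543° eastward to -130.904°, crossing the antimeridian.

93.553°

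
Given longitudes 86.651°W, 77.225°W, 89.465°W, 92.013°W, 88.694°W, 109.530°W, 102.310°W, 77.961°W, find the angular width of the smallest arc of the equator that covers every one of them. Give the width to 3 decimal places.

Sort the longitudes: -109.530°, -102.310°, -92.013°, -89.465°, -88.694°, -86.651°, -77.961°, -77.225°.
Eastward gaps between consecutive values (wrapping around): 7.220°, 10.297°, 2.548°, 0.771°, 2.043°, 8.690°, 0.736°, 327.695°.
Largest gap = 327.695° ⇒ minimal covering band is its complement: 360° − 327.695° = 32.305°.
Band runs from -109.530° eastward to -77.225°.

32.305°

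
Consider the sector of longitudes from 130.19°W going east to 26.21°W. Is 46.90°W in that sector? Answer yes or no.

Yes

Band width going east from -130.19° to -26.21°: ((-26.21 − -130.19) mod 360) = 103.98°.
Offset of -46.90° east of the west edge: ((-46.90 − -130.19) mod 360) = 83.29°.
83.29° ≤ 103.98° ⇒ inside.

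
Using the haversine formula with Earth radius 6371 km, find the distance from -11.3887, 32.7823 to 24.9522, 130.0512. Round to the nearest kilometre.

11263 km

Δλ = 130.0512 − 32.7823 = 97.2689°.
Δφ = 24.9522 − -11.3887 = 36.3409°.
a = sin²(Δφ/2) + cos φ₁ · cos φ₂ · sin²(Δλ/2) = 0.597880.
c = 2·atan2(√a, √(1−a)) = 1.76783 rad → d = 6371·c ≈ 11262.84 km.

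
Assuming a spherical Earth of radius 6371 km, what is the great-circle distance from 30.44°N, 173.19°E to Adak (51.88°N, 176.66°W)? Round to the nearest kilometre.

2525 km

Δλ = -176.66 − 173.19 = -349.85°; wrapped into (−180°, 180°]: 10.15°.
Δφ = 51.88 − 30.44 = 21.44°.
a = sin²(Δφ/2) + cos φ₁ · cos φ₂ · sin²(Δλ/2) = 0.038764.
c = 2·atan2(√a, √(1−a)) = 0.39636 rad → d = 6371·c ≈ 2525.22 km.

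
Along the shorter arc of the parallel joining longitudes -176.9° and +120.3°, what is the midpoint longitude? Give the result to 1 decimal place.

+151.7°

Signed shortest Δλ from -176.9° to +120.3° is -62.8°.
Midpoint longitude = -176.9° + (-62.8°)/2 = -176.9° − 31.4° = -208.3°.
Normalise into (−180°, 180°]: +151.7°.
(The naïve average (-176.9 + +120.3)/2 = -28.3° is on the wrong side of the globe.)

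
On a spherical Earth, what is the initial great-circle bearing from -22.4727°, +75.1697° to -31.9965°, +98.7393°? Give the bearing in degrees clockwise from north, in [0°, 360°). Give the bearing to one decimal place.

119.6°

Δλ = 98.7393 − 75.1697 = 23.5696°.
θ = atan2( sin Δλ · cos φ₂ , cos φ₁ · sin φ₂ − sin φ₁ · cos φ₂ · cos Δλ )
  = atan2(0.33912, -0.19250) = 119.582° → normalised to [0°, 360°): 119.582°.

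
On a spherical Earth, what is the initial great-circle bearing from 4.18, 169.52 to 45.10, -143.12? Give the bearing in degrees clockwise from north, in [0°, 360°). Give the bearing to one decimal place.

Δλ = -143.12 − 169.52 = -312.64°; wrapped into (−180°, 180°]: 47.36°.
θ = atan2( sin Δλ · cos φ₂ , cos φ₁ · sin φ₂ − sin φ₁ · cos φ₂ · cos Δλ )
  = atan2(0.51926, 0.67160) = 37.710° → normalised to [0°, 360°): 37.710°.

37.7°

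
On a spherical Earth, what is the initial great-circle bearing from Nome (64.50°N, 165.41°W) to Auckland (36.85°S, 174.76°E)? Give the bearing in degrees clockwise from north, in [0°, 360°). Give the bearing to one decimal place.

Δλ = 174.76 − -165.41 = 340.17°; wrapped into (−180°, 180°]: -19.83°.
θ = atan2( sin Δλ · cos φ₂ , cos φ₁ · sin φ₂ − sin φ₁ · cos φ₂ · cos Δλ )
  = atan2(-0.27146, -0.93762) = -163.853° → normalised to [0°, 360°): 196.147°.

196.1°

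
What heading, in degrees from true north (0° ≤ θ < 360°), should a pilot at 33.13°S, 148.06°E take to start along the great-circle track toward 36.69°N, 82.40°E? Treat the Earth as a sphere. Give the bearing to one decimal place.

Δλ = 82.40 − 148.06 = -65.66°.
θ = atan2( sin Δλ · cos φ₂ , cos φ₁ · sin φ₂ − sin φ₁ · cos φ₂ · cos Δλ )
  = atan2(-0.73061, 0.68098) = -47.013° → normalised to [0°, 360°): 312.987°.

313.0°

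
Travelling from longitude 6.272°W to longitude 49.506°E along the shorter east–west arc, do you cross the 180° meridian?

Signed shortest Δλ = ((49.506 − -6.272 + 180) mod 360) − 180 = 55.778°.
Going east by 55.778° from -6.272° reaches +49.506° without touching 180°.

No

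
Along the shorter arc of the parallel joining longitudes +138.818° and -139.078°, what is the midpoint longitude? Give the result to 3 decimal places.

Signed shortest Δλ from +138.818° to -139.078° is +82.104°.
Midpoint longitude = +138.818° + (+82.104°)/2 = +138.818° + 41.052° = +179.870°.
(The naïve average (+138.818 + -139.078)/2 = -0.13° is on the wrong side of the globe.)

+179.870°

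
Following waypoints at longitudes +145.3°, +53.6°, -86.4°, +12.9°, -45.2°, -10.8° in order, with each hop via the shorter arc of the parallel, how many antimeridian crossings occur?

Leg 1: +145.3° → +53.6°, shortest Δλ = -91.7° (west) — does not cross 180°.
Leg 2: +53.6° → -86.4°, shortest Δλ = -140.0° (west) — does not cross 180°.
Leg 3: -86.4° → +12.9°, shortest Δλ = 99.3° (east) — does not cross 180°.
Leg 4: +12.9° → -45.2°, shortest Δλ = -58.1° (west) — does not cross 180°.
Leg 5: -45.2° → -10.8°, shortest Δλ = 34.4° (east) — does not cross 180°.
Total crossings: 0.

0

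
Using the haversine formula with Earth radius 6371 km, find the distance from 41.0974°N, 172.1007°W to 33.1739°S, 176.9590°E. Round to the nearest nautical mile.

Δλ = 176.9590 − -172.1007 = 349.0597°; wrapped into (−180°, 180°]: -10.9403°.
Δφ = -33.1739 − 41.0974 = -74.2713°.
a = sin²(Δφ/2) + cos φ₁ · cos φ₂ · sin²(Δλ/2) = 0.370191.
c = 2·atan2(√a, √(1−a)) = 1.30817 rad → d = 6371·c ≈ 8334.34 km ≈ 4500.19 nmi.

4500 nmi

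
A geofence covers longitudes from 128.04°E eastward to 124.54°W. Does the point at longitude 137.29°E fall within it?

Yes

Band width going east from +128.04° to -124.54°: ((-124.54 − 128.04) mod 360) = 107.42°.
Offset of +137.29° east of the west edge: ((137.29 − 128.04) mod 360) = 9.25°.
9.25° ≤ 107.42° ⇒ inside.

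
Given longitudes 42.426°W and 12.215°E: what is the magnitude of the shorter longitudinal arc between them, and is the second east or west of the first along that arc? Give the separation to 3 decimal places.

Raw difference: 12.215 − -42.426 = 54.641°.
Normalise into (−180°, 180°]: 54.641° stays 54.641°.
Positive ⇒ the second point lies to the east; separation 54.641°.

54.641° east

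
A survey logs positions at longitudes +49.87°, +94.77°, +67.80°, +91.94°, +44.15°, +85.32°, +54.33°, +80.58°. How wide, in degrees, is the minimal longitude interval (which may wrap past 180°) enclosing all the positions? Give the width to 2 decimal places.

50.62°

Sort the longitudes: +44.15°, +49.87°, +54.33°, +67.80°, +80.58°, +85.32°, +91.94°, +94.77°.
Eastward gaps between consecutive values (wrapping around): 5.72°, 4.46°, 13.47°, 12.78°, 4.74°, 6.62°, 2.83°, 309.38°.
Largest gap = 309.38° ⇒ minimal covering band is its complement: 360° − 309.38° = 50.62°.
Band runs from +44.15° eastward to +94.77°.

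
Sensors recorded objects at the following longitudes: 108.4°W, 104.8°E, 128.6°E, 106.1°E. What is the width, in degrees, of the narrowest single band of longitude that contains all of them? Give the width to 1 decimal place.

146.8°

Sort the longitudes: -108.4°, +104.8°, +106.1°, +128.6°.
Eastward gaps between consecutive values (wrapping around): 213.2°, 1.3°, 22.5°, 123.0°.
Largest gap = 213.2° ⇒ minimal covering band is its complement: 360° − 213.2° = 146.8°.
Band runs from +104.8° eastward to -108.4°, crossing the antimeridian.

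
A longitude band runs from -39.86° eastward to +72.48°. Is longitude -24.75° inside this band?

Yes

Band width going east from -39.86° to +72.48°: ((72.48 − -39.86) mod 360) = 112.34°.
Offset of -24.75° east of the west edge: ((-24.75 − -39.86) mod 360) = 15.11°.
15.11° ≤ 112.34° ⇒ inside.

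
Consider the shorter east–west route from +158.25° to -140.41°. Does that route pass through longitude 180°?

Naïve |-140.41 − 158.25| = 298.66° > 180°, so the shorter arc goes the other way round — across 180°.
Signed shortest Δλ = ((-140.41 − 158.25 + 180) mod 360) − 180 = 61.34°.
Going east by 61.34° from +158.25° passes through 180° before reaching -140.41°.

Yes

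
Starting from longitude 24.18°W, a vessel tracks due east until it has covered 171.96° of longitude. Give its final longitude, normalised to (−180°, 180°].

Start at -24.18°; shift +171.96° → +147.78°.
+147.78° already lies in (−180°, 180°].

147.78°E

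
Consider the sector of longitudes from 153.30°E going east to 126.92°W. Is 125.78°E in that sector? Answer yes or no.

No

Band width going east from +153.30° to -126.92°: ((-126.92 − 153.30) mod 360) = 79.78°.
Offset of +125.78° east of the west edge: ((125.78 − 153.30) mod 360) = 332.48°.
332.48° > 79.78° ⇒ outside.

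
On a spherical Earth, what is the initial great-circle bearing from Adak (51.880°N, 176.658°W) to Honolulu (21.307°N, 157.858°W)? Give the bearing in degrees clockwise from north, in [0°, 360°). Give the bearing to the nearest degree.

147°

Δλ = -157.858 − -176.658 = 18.800°.
θ = atan2( sin Δλ · cos φ₂ , cos φ₁ · sin φ₂ − sin φ₁ · cos φ₂ · cos Δλ )
  = atan2(0.30024, -0.46953) = 147.404° → normalised to [0°, 360°): 147.404°.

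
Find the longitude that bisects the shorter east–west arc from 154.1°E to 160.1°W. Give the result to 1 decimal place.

Signed shortest Δλ from +154.1° to -160.1° is +45.8°.
Midpoint longitude = +154.1° + (+45.8°)/2 = +154.1° + 22.9° = +177.0°.
(The naïve average (+154.1 + -160.1)/2 = -3.0° is on the wrong side of the globe.)

177.0°E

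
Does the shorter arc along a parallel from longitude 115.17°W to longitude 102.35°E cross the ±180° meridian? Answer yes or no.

Naïve |102.35 − -115.17| = 217.52° > 180°, so the shorter arc goes the other way round — across 180°.
Signed shortest Δλ = ((102.35 − -115.17 + 180) mod 360) − 180 = -142.48°.
Going west by 142.48° from -115.17° passes through 180° before reaching +102.35°.

Yes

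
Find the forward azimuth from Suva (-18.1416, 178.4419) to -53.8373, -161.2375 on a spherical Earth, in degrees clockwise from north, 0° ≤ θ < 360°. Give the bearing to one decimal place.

Δλ = -161.2375 − 178.4419 = -339.6794°; wrapped into (−180°, 180°]: 20.3206°.
θ = atan2( sin Δλ · cos φ₂ , cos φ₁ · sin φ₂ − sin φ₁ · cos φ₂ · cos Δλ )
  = atan2(0.20492, -0.59491) = 160.994° → normalised to [0°, 360°): 160.994°.

161.0°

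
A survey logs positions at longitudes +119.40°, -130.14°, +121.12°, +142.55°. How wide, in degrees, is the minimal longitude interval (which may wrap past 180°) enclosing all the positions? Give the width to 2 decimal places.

Sort the longitudes: -130.14°, +119.40°, +121.12°, +142.55°.
Eastward gaps between consecutive values (wrapping around): 249.54°, 1.72°, 21.43°, 87.31°.
Largest gap = 249.54° ⇒ minimal covering band is its complement: 360° − 249.54° = 110.46°.
Band runs from +119.40° eastward to -130.14°, crossing the antimeridian.

110.46°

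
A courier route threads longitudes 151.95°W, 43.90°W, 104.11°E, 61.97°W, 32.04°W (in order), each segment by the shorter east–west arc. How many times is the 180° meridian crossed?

Leg 1: -151.95° → -43.90°, shortest Δλ = 108.05° (east) — does not cross 180°.
Leg 2: -43.90° → +104.11°, shortest Δλ = 148.01° (east) — does not cross 180°.
Leg 3: +104.11° → -61.97°, shortest Δλ = -166.08° (west) — does not cross 180°.
Leg 4: -61.97° → -32.04°, shortest Δλ = 29.93° (east) — does not cross 180°.
Total crossings: 0.

0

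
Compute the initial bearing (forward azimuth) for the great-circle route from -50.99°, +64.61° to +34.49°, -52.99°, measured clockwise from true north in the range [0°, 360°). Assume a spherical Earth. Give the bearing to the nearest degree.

Δλ = -52.99 − 64.61 = -117.60°.
θ = atan2( sin Δλ · cos φ₂ , cos φ₁ · sin φ₂ − sin φ₁ · cos φ₂ · cos Δλ )
  = atan2(-0.73043, 0.05972) = -85.326° → normalised to [0°, 360°): 274.674°.

275°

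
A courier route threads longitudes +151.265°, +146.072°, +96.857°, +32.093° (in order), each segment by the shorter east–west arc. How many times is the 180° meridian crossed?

Leg 1: +151.265° → +146.072°, shortest Δλ = -5.193° (west) — does not cross 180°.
Leg 2: +146.072° → +96.857°, shortest Δλ = -49.215° (west) — does not cross 180°.
Leg 3: +96.857° → +32.093°, shortest Δλ = -64.764° (west) — does not cross 180°.
Total crossings: 0.

0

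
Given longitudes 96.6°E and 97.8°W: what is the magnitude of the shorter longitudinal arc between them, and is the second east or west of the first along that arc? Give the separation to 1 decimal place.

165.6° east

Raw difference: -97.8 − 96.6 = -194.4°.
Normalise into (−180°, 180°]: -194.4° + 360° = 165.6°.
Positive ⇒ the second point lies to the east; separation 165.6°.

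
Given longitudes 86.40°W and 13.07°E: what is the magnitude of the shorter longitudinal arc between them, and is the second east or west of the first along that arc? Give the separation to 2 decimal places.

99.47° east

Raw difference: 13.07 − -86.40 = 99.47°.
Normalise into (−180°, 180°]: 99.47° stays 99.47°.
Positive ⇒ the second point lies to the east; separation 99.47°.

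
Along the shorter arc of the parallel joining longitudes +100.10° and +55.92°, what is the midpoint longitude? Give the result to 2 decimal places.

+78.01°

Signed shortest Δλ from +100.10° to +55.92° is -44.18°.
Midpoint longitude = +100.10° + (-44.18°)/2 = +100.10° − 22.09° = +78.01°.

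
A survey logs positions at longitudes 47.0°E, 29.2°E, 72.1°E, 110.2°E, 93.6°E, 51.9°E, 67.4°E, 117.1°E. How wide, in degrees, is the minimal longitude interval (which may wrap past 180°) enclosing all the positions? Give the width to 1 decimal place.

Sort the longitudes: +29.2°, +47.0°, +51.9°, +67.4°, +72.1°, +93.6°, +110.2°, +117.1°.
Eastward gaps between consecutive values (wrapping around): 17.8°, 4.9°, 15.5°, 4.7°, 21.5°, 16.6°, 6.9°, 272.1°.
Largest gap = 272.1° ⇒ minimal covering band is its complement: 360° − 272.1° = 87.9°.
Band runs from +29.2° eastward to +117.1°.

87.9°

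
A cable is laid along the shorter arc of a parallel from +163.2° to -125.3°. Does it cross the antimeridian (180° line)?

Yes

Naïve |-125.3 − 163.2| = 288.5° > 180°, so the shorter arc goes the other way round — across 180°.
Signed shortest Δλ = ((-125.3 − 163.2 + 180) mod 360) − 180 = 71.5°.
Going east by 71.5° from +163.2° passes through 180° before reaching -125.3°.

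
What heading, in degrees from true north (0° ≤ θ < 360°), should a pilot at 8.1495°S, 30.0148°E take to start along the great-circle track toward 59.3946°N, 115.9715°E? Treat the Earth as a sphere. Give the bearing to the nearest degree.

31°

Δλ = 115.9715 − 30.0148 = 85.9567°.
θ = atan2( sin Δλ · cos φ₂ , cos φ₁ · sin φ₂ − sin φ₁ · cos φ₂ · cos Δλ )
  = atan2(0.50786, 0.85709) = 30.648° → normalised to [0°, 360°): 30.648°.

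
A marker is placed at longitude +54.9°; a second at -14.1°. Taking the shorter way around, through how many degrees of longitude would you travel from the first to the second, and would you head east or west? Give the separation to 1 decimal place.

Raw difference: -14.1 − 54.9 = -69.0°.
Normalise into (−180°, 180°]: -69.0° stays -69.0°.
Negative ⇒ the second point lies to the west; separation 69.0°.

69.0° west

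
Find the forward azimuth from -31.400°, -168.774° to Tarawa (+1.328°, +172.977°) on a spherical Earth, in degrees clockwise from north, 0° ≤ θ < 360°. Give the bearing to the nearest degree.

329°

Δλ = 172.977 − -168.774 = 341.751°; wrapped into (−180°, 180°]: -18.249°.
θ = atan2( sin Δλ · cos φ₂ , cos φ₁ · sin φ₂ − sin φ₁ · cos φ₂ · cos Δλ )
  = atan2(-0.31306, 0.51445) = -31.322° → normalised to [0°, 360°): 328.678°.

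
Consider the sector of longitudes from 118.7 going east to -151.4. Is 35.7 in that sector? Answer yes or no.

Band width going east from +118.7° to -151.4°: ((-151.4 − 118.7) mod 360) = 89.9°.
Offset of +35.7° east of the west edge: ((35.7 − 118.7) mod 360) = 277.0°.
277.0° > 89.9° ⇒ outside.

No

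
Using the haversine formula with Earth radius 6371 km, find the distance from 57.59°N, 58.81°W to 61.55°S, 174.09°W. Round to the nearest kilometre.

Δλ = -174.09 − -58.81 = -115.28°.
Δφ = -61.55 − 57.59 = -119.14°.
a = sin²(Δφ/2) + cos φ₁ · cos φ₂ · sin²(Δλ/2) = 0.925659.
c = 2·atan2(√a, √(1−a)) = 2.58929 rad → d = 6371·c ≈ 16496.35 km.

16496 km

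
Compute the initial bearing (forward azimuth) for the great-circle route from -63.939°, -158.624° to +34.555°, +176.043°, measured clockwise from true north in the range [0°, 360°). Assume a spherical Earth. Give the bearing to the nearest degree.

339°

Δλ = 176.043 − -158.624 = 334.667°; wrapped into (−180°, 180°]: -25.333°.
θ = atan2( sin Δλ · cos φ₂ , cos φ₁ · sin φ₂ − sin φ₁ · cos φ₂ · cos Δλ )
  = atan2(-0.35239, 0.91788) = -21.003° → normalised to [0°, 360°): 338.997°.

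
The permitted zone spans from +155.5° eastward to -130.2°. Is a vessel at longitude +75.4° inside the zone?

No

Band width going east from +155.5° to -130.2°: ((-130.2 − 155.5) mod 360) = 74.3°.
Offset of +75.4° east of the west edge: ((75.4 − 155.5) mod 360) = 279.9°.
279.9° > 74.3° ⇒ outside.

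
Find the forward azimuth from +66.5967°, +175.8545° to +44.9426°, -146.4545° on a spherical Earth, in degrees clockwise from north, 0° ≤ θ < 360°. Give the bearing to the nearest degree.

118°

Δλ = -146.4545 − 175.8545 = -322.3090°; wrapped into (−180°, 180°]: 37.6910°.
θ = atan2( sin Δλ · cos φ₂ , cos φ₁ · sin φ₂ − sin φ₁ · cos φ₂ · cos Δλ )
  = atan2(0.43276, -0.23345) = 118.344° → normalised to [0°, 360°): 118.344°.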